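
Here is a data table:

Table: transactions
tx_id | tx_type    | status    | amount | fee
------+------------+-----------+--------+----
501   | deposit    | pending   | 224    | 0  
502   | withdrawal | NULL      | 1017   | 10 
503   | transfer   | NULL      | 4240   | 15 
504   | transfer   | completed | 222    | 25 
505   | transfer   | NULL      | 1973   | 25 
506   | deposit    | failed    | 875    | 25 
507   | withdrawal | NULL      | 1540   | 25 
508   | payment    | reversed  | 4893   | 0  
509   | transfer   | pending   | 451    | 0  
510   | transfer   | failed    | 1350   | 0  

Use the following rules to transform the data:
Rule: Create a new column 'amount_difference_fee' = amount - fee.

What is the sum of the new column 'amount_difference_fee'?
16660

Step 1: For each record, compute amount - fee
Example calculations:
  224 - 0 = 224
  1017 - 10 = 1007
  4240 - 15 = 4225
  ...
Step 2: Sum all derived values
Step 3: Total = 16660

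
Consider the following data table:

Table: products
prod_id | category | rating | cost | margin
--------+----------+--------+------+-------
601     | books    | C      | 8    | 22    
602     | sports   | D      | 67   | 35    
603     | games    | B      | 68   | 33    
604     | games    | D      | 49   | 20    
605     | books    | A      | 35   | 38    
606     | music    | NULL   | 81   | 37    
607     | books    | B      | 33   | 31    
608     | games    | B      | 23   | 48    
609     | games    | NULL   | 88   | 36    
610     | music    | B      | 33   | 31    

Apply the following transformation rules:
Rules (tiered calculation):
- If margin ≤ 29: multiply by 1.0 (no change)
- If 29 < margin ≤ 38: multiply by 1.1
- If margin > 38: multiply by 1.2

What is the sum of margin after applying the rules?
364.7

Step 1: Tier 1 (margin ≤ 29): 2 records, sum = 42 × 1.0 = 42.0
Step 2: Tier 2 (29 < margin ≤ 38): 7 records, sum = 241 × 1.1 = 265.1
Step 3: Tier 3 (margin > 38): 1 records, sum = 48 × 1.2 = 57.6
Step 4: Final sum = 42.0 + 265.1 + 57.6 = 364.7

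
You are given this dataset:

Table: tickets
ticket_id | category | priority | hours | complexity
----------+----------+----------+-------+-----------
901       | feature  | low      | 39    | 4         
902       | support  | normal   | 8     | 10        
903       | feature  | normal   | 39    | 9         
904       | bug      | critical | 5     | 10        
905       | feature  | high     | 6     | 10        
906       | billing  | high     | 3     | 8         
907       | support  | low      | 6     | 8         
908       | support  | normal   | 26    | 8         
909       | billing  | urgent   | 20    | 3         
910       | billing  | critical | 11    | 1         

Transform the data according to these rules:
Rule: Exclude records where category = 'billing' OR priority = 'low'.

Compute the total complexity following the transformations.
47

Step 1: Find records where category = 'billing' OR priority = 'low'
Step 2: 5 records match, summing to 24
Step 3: Original sum: 71
Step 4: Remaining sum = 71 - 24 = 47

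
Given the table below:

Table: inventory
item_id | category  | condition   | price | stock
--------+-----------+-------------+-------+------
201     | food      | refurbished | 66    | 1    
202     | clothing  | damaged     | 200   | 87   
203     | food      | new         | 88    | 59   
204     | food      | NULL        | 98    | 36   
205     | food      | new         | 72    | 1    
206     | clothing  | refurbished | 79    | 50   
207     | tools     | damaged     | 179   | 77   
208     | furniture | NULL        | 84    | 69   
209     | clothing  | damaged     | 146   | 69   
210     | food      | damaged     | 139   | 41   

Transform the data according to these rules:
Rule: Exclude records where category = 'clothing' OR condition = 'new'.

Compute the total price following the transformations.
566

Step 1: Find records where category = 'clothing' OR condition = 'new'
Step 2: 5 records match, summing to 585
Step 3: Original sum: 1151
Step 4: Remaining sum = 1151 - 585 = 566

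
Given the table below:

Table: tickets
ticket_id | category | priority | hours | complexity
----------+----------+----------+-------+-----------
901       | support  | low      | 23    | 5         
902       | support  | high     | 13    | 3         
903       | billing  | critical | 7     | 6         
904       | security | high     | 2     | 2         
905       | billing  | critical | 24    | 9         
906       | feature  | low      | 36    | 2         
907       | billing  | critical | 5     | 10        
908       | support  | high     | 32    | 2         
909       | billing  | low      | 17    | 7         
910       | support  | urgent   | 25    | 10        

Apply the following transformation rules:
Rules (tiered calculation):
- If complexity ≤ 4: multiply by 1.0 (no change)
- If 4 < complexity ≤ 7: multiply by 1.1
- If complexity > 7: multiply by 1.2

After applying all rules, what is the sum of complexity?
63.6

Step 1: Tier 1 (complexity ≤ 4): 4 records, sum = 9 × 1.0 = 9.0
Step 2: Tier 2 (4 < complexity ≤ 7): 3 records, sum = 18 × 1.1 = 19.8
Step 3: Tier 3 (complexity > 7): 3 records, sum = 29 × 1.2 = 34.8
Step 4: Final sum = 9.0 + 19.8 + 34.8 = 63.6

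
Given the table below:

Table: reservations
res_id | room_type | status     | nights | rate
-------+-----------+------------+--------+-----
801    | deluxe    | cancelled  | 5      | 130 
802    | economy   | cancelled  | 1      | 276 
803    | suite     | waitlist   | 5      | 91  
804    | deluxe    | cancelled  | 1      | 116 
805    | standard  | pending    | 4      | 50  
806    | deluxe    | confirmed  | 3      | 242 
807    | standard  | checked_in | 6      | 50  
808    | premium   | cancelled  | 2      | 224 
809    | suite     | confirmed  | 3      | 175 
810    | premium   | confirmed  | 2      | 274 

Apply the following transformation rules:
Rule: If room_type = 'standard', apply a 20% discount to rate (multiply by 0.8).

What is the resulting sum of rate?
1608.0

Step 1: Records with room_type = 'standard' have total rate = 100
Step 2: Apply multiplier: 100 × 0.8 = 80.0
Step 3: Other records total: 1528
Step 4: Final sum = 80.0 + 1528 = 1608.0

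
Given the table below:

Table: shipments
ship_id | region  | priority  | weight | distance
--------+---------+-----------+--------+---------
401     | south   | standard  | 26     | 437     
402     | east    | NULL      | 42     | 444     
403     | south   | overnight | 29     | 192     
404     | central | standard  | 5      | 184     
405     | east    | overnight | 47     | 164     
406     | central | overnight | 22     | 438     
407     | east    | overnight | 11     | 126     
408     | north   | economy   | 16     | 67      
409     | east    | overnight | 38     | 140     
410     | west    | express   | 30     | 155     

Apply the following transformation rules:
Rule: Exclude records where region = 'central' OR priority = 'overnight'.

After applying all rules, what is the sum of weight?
114

Step 1: Find records where region = 'central' OR priority = 'overnight'
Step 2: 6 records match, summing to 152
Step 3: Original sum: 266
Step 4: Remaining sum = 266 - 152 = 114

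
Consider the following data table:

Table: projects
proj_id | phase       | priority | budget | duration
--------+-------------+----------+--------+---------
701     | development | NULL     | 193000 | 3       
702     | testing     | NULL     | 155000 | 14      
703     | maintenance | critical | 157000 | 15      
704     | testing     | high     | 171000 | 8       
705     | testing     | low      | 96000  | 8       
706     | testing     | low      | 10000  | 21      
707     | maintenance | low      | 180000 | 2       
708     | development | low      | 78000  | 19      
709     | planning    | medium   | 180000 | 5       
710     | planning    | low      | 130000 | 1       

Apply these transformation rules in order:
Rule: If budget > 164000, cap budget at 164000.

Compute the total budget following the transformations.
1282000

Step 1: 4 records have budget > 164000
Step 2: These records originally summed to 724000
Step 3: After capping: 4 × 164000 = 656000
Step 4: Unaffected records sum: 626000
Step 5: Final sum = 656000 + 626000 = 1282000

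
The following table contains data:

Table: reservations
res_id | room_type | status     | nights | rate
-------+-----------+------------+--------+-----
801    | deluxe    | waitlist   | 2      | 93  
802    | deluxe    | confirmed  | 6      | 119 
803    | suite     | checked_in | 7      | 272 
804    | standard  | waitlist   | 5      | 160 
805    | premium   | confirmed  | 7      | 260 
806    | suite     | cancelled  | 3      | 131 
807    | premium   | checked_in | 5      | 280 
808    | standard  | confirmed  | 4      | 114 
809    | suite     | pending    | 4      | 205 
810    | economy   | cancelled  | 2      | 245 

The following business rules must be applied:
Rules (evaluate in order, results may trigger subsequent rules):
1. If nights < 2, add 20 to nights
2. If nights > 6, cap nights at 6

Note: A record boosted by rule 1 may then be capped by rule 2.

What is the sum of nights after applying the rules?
43

Step 1: Apply rule 1 to records with nights < 2
  - 0 records get bonus of 20
  - Of these, 0 records then exceed 6 and get capped
Step 2: Apply rule 2 to records with nights > 6
  - 2 records (original) are capped
Step 3: Calculate final sum = 43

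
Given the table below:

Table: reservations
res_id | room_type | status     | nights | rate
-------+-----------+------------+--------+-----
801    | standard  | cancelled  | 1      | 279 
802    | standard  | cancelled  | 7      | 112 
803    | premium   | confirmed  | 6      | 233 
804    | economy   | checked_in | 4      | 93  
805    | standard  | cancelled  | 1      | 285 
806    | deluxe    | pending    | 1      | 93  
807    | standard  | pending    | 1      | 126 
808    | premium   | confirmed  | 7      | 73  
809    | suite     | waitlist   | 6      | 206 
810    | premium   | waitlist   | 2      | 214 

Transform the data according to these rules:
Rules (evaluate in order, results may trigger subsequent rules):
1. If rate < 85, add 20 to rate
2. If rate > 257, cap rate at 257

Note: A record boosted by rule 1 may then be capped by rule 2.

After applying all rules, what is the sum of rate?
1684

Step 1: Apply rule 1 to records with rate < 85
  - 1 records get bonus of 20
  - Of these, 0 records then exceed 257 and get capped
Step 2: Apply rule 2 to records with rate > 257
  - 2 records (original) are capped
Step 3: Calculate final sum = 1684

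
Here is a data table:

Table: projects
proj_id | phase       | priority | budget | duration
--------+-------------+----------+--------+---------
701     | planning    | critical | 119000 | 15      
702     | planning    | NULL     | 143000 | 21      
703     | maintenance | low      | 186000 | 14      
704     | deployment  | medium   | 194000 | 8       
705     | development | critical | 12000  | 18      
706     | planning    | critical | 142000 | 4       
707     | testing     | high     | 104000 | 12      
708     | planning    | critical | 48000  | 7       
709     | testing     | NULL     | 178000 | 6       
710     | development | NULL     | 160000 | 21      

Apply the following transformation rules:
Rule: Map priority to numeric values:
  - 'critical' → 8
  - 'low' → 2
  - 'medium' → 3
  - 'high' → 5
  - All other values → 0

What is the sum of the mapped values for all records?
42

Step 1: Apply mapping to each record
Step 2: Count by status:
  'critical': 4 records × 8 = 32
  'low': 1 records × 2 = 2
  'medium': 1 records × 3 = 3
  'high': 1 records × 5 = 5
Step 3: Sum all mapped values = 42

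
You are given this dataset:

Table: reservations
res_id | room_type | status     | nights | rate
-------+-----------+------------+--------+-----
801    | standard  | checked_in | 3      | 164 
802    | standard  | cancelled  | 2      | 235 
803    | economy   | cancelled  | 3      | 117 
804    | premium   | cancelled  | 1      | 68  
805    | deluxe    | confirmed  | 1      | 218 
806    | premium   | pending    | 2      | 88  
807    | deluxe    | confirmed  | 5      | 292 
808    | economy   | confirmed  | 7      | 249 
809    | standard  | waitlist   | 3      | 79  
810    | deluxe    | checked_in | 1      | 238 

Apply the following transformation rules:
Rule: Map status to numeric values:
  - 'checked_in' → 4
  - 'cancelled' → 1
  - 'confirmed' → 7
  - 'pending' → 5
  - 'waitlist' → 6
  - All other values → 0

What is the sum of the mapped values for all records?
43

Step 1: Apply mapping to each record
Step 2: Count by status:
  'checked_in': 2 records × 4 = 8
  'cancelled': 3 records × 1 = 3
  'confirmed': 3 records × 7 = 21
  'pending': 1 records × 5 = 5
  'waitlist': 1 records × 6 = 6
Step 3: Sum all mapped values = 43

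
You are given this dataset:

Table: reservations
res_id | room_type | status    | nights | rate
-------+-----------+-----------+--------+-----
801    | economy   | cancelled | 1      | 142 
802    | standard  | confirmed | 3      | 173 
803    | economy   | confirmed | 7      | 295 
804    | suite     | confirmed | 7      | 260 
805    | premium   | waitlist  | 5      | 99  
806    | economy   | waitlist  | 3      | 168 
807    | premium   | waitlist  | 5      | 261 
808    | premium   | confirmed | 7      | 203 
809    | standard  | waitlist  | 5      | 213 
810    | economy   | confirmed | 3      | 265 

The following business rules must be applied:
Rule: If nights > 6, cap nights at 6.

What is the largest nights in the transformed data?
6

Step 1: Original maximum nights = 7
Step 2: Apply cap at 6
Step 3: 3 records had nights > 6 and were capped
Step 4: Maximum after transformation = 6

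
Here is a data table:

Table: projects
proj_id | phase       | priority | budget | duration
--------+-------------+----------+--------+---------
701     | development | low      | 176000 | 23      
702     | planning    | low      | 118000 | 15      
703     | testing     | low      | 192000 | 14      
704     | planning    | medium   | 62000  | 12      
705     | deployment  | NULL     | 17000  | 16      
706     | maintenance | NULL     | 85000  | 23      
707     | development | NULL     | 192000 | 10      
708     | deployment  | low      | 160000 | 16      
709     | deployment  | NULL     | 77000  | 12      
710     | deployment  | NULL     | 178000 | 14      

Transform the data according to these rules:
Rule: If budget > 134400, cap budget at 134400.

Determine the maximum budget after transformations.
134400

Step 1: Original maximum budget = 192000
Step 2: Apply cap at 134400
Step 3: 5 records had budget > 134400 and were capped
Step 4: Maximum after transformation = 134400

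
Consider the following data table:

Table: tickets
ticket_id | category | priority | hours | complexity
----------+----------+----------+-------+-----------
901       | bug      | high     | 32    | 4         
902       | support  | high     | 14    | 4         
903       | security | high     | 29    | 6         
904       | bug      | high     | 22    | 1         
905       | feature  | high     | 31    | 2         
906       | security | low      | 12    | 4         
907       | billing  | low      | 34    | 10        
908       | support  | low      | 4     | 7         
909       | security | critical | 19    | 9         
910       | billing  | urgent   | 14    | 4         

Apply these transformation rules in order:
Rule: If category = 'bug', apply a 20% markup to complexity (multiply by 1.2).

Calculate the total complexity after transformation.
52.0

Step 1: Records with category = 'bug' have total complexity = 5
Step 2: Apply multiplier: 5 × 1.2 = 6.0
Step 3: Other records total: 46
Step 4: Final sum = 6.0 + 46 = 52.0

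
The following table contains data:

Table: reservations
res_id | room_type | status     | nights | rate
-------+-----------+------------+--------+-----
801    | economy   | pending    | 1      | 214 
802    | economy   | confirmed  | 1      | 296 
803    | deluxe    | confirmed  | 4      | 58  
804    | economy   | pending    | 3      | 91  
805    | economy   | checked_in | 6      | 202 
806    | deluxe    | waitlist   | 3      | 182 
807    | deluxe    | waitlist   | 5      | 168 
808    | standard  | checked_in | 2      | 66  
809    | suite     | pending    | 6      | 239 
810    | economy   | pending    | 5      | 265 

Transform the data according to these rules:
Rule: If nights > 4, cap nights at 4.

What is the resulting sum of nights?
30

Step 1: 4 records have nights > 4
Step 2: These records originally summed to 22
Step 3: After capping: 4 × 4 = 16
Step 4: Unaffected records sum: 14
Step 5: Final sum = 16 + 14 = 30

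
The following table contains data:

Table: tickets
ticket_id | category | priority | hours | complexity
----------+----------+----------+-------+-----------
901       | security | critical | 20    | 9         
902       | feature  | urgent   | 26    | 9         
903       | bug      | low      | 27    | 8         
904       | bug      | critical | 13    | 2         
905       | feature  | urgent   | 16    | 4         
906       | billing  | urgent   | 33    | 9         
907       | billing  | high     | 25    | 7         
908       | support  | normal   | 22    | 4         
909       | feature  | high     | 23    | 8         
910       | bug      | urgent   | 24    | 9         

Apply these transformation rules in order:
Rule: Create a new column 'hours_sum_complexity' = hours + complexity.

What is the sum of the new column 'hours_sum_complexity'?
298

Step 1: For each record, compute hours + complexity
Example calculations:
  20 + 9 = 29
  26 + 9 = 35
  27 + 8 = 35
  ...
Step 2: Sum all derived values
Step 3: Total = 298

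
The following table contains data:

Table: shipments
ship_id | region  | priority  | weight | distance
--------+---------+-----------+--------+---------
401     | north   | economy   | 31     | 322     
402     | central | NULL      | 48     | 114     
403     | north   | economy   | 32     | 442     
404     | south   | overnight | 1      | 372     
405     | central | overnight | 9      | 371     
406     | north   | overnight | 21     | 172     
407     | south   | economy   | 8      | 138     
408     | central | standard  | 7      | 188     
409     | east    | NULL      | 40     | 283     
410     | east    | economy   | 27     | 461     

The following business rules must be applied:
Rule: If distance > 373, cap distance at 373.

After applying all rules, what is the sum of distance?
2706

Step 1: 2 records have distance > 373
Step 2: These records originally summed to 903
Step 3: After capping: 2 × 373 = 746
Step 4: Unaffected records sum: 1960
Step 5: Final sum = 746 + 1960 = 2706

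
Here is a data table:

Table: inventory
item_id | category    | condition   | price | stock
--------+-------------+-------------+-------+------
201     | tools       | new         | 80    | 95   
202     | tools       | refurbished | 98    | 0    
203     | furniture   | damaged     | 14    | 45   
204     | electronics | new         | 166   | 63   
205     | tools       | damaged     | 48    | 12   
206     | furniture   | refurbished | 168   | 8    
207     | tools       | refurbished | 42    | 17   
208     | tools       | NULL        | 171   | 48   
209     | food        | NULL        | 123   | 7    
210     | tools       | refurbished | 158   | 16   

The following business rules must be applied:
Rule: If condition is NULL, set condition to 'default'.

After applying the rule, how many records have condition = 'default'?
2

Step 1: Count records where condition IS NULL
Step 2: Found 2 records with NULL condition
Step 3: These records will have condition set to 'default'
Step 4: Records already having condition = 'default': 0
Step 5: Answer: 2 + 0 = 2 records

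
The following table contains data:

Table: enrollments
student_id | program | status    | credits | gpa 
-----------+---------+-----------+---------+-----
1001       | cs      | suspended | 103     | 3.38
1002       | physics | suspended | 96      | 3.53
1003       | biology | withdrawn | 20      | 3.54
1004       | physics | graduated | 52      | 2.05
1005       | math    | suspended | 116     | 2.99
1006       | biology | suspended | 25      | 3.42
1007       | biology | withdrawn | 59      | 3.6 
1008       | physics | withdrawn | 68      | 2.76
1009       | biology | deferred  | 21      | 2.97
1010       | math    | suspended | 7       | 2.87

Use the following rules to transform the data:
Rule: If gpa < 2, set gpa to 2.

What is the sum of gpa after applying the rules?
31.11

Step 1: 0 records have gpa < 2
Step 2: These records originally summed to 0
Step 3: After setting to minimum: 0 × 2 = 0
Step 4: Unaffected records sum: 31.11
Step 5: Final sum = 0 + 31.11 = 31.11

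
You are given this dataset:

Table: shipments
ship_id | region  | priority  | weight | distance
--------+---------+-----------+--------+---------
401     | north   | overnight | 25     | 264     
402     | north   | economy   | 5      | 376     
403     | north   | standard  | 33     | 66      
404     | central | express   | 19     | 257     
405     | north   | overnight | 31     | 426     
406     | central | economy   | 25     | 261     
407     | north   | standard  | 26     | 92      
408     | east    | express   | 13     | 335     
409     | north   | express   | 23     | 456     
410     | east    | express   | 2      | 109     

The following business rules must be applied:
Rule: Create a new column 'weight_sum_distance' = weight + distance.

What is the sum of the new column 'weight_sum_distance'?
2844

Step 1: For each record, compute weight + distance
Example calculations:
  25 + 264 = 289
  5 + 376 = 381
  33 + 66 = 99
  ...
Step 2: Sum all derived values
Step 3: Total = 2844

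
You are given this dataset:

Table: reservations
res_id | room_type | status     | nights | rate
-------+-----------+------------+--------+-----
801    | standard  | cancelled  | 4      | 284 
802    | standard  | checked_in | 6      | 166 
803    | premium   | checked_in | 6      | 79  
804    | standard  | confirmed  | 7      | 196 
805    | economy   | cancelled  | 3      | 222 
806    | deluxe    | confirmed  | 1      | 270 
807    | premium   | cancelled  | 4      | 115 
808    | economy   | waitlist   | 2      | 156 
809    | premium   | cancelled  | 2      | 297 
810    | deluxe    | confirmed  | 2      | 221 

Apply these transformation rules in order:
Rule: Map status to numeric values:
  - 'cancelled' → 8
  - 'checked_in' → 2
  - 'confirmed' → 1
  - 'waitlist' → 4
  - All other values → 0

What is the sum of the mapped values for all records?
43

Step 1: Apply mapping to each record
Step 2: Count by status:
  'cancelled': 4 records × 8 = 32
  'checked_in': 2 records × 2 = 4
  'confirmed': 3 records × 1 = 3
  'waitlist': 1 records × 4 = 4
Step 3: Sum all mapped values = 43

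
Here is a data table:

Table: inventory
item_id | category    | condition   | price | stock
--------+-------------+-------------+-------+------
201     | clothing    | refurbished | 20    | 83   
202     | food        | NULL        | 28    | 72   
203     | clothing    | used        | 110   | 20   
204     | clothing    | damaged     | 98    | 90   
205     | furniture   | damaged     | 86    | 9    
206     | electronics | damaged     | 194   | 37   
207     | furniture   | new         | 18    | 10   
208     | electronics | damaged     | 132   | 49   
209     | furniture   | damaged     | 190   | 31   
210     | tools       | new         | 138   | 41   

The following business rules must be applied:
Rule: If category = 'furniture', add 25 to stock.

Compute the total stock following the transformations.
517

Step 1: Count records where category = 'furniture': 3
Step 2: Total bonus added: 3 × 25 = 75
Step 3: Original sum of stock: 442
Step 4: Final sum = 442 + 75 = 517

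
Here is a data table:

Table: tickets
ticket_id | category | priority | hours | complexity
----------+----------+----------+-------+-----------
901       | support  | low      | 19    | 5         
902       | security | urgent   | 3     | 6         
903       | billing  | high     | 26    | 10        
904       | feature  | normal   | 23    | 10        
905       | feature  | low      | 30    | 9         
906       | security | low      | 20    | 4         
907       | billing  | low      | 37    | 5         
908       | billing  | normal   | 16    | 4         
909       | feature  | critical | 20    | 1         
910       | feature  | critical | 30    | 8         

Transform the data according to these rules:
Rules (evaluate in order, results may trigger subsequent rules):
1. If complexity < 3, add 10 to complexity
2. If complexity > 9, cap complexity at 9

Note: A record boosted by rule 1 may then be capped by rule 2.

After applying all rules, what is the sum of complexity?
68

Step 1: Apply rule 1 to records with complexity < 3
  - 1 records get bonus of 10
  - Of these, 1 records then exceed 9 and get capped
Step 2: Apply rule 2 to records with complexity > 9
  - 2 records (original) are capped
Step 3: Calculate final sum = 68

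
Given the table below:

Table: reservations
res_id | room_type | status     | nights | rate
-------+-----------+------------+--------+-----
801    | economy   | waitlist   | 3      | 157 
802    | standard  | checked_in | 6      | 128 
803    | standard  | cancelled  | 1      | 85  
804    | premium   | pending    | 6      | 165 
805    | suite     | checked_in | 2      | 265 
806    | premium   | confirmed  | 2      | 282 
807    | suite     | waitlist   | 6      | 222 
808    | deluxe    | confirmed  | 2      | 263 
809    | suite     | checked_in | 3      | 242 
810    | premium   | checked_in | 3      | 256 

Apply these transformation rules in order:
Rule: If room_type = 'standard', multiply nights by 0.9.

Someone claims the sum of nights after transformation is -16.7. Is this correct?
No, the correct result is 33.3.

Step 1: Calculate the correct sum after transformation
Step 2: Apply multiplier 0.9 to records where room_type = 'standard'
Step 3: Correct result = 33.3
Step 4: Claimed result = -16.7
Step 5: 33.3 ≠ -16.7
Conclusion: The claimed result is incorrect. The correct answer is 33.3.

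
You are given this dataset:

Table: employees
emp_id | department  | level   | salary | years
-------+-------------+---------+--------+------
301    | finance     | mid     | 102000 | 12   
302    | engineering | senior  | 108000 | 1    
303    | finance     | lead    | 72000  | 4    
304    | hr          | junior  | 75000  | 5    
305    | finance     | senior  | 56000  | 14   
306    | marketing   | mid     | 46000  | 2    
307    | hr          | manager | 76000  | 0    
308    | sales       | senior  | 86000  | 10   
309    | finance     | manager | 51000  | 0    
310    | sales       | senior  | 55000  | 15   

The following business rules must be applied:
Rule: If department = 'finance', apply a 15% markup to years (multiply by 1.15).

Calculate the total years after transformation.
67.5

Step 1: Records with department = 'finance' have total years = 30
Step 2: Apply multiplier: 30 × 1.15 = 34.5
Step 3: Other records total: 33
Step 4: Final sum = 34.5 + 33 = 67.5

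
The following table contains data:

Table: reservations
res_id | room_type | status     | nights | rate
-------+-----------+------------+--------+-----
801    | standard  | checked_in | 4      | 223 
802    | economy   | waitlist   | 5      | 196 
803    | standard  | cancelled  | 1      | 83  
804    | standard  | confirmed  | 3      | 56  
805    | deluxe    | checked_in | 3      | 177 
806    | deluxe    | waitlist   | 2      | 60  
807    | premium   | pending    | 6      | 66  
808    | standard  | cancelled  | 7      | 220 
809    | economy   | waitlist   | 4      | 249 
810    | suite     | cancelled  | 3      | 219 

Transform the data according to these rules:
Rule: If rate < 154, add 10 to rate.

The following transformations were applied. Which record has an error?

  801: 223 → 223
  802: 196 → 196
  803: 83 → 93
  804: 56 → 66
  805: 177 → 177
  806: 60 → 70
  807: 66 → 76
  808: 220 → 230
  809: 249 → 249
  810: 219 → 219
Record 808 has an error. The correct transformed value should be 220, not 230.

Step 1: Check each record against the rule
Step 2: Record 808 has rate = 220
Step 3: Since 220 >= 154, the bonus should not have been applied
Step 4: Correct value = 220, but claimed value = 230
Conclusion: Record 808 has the error.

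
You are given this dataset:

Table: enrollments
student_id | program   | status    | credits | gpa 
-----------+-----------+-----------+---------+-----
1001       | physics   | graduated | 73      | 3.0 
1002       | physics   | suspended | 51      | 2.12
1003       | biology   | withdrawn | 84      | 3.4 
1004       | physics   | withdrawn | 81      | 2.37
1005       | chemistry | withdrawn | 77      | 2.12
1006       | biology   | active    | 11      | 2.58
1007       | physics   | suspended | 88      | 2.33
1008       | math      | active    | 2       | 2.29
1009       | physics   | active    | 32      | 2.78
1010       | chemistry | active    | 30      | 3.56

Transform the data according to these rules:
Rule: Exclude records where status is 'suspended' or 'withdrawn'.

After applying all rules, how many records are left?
5

Step 1: Count records to exclude
  - 2 (suspended) + 3 (withdrawn) = 5 records
Step 2: Total records: 10
Step 3: Remaining = 10 - 5 = 5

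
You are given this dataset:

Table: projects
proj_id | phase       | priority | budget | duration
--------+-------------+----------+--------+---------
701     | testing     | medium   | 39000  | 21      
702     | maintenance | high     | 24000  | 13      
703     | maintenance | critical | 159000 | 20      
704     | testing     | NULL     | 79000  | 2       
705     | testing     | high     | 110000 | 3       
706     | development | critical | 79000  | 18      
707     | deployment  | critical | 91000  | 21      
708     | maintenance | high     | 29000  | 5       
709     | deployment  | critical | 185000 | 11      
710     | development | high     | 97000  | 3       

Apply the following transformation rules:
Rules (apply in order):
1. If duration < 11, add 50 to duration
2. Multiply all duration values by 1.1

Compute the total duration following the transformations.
348.7

Step 1: Apply Rule 1 - Add 50 to records with duration < 11
  - 4 records affected: 13 + (4 × 50) = 213
  - Unaffected records: 104
  - Sum after Rule 1: 317
Step 2: Apply Rule 2 - Multiply all by 1.1
  - 317 × 1.1 = 348.7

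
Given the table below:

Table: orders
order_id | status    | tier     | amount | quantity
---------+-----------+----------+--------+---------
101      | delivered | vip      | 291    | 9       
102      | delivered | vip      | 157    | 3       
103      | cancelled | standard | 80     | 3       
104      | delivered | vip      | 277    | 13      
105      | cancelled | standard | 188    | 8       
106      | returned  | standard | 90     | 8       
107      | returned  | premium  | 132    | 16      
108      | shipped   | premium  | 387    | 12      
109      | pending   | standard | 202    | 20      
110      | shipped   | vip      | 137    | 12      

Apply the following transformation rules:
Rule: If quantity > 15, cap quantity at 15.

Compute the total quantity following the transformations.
98

Step 1: 2 records have quantity > 15
Step 2: These records originally summed to 36
Step 3: After capping: 2 × 15 = 30
Step 4: Unaffected records sum: 68
Step 5: Final sum = 30 + 68 = 98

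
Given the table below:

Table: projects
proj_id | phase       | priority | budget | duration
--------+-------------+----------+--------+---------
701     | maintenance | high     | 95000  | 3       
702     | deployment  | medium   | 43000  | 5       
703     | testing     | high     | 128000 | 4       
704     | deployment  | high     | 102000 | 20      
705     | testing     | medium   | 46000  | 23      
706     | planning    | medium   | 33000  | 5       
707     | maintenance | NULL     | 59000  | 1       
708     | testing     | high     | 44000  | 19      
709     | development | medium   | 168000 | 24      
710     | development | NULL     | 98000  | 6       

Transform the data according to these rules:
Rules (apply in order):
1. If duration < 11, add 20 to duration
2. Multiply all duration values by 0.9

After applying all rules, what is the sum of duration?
207.0

Step 1: Apply Rule 1 - Add 20 to records with duration < 11
  - 6 records affected: 24 + (6 × 20) = 144
  - Unaffected records: 86
  - Sum after Rule 1: 230
Step 2: Apply Rule 2 - Multiply all by 0.9
  - 230 × 0.9 = 207.0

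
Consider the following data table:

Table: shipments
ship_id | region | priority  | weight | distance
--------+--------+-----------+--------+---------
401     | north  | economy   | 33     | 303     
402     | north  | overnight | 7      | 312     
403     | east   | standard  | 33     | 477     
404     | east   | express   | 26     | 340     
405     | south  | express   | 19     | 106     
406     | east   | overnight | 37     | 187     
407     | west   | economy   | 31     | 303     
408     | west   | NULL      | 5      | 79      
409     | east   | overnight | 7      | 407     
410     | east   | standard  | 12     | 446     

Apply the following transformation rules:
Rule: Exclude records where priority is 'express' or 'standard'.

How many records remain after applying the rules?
6

Step 1: Count records to exclude
  - 2 (express) + 2 (standard) = 4 records
Step 2: Total records: 10
Step 3: Remaining = 10 - 4 = 6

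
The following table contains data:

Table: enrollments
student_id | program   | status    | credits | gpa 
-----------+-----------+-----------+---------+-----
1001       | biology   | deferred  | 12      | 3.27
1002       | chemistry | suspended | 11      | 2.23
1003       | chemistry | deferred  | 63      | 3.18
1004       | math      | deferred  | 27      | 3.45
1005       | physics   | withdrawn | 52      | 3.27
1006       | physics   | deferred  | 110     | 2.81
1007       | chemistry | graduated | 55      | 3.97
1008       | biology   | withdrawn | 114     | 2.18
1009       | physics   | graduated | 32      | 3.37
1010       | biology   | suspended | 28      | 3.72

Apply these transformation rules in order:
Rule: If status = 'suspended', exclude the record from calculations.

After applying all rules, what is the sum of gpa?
25.5

Step 1: Identify records where status = 'suspended'
Step 2: The excluded records sum to 5.95
Step 3: Original total gpa = 31.45
Step 4: Remaining total = 31.45 - 5.95 = 25.5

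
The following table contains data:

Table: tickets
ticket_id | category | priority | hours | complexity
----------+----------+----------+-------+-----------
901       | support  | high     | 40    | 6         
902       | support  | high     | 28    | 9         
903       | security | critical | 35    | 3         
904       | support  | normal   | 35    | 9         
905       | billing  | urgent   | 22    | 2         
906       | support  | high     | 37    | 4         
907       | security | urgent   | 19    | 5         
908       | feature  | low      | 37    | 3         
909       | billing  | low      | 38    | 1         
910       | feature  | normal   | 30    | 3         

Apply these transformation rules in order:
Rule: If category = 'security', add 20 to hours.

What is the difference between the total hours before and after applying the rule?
40

Step 1: Original sum of hours = 321
Step 2: 2 records have category = 'security'
Step 3: Each affected record changes by 20
Step 4: Total change = 2 × 20 = 40
Step 5: New sum = 321 + 40 = 361
Step 6: Difference = |361 - 321| = 40
        (Sum increased by 40)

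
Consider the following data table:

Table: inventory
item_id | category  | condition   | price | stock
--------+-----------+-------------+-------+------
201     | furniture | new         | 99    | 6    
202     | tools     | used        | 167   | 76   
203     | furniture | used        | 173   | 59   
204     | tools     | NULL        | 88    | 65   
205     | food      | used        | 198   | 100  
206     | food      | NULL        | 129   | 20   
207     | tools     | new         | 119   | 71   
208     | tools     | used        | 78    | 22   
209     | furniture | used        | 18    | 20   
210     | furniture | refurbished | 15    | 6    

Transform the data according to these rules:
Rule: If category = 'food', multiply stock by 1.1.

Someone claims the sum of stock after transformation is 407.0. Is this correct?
No, the correct result is 457.0.

Step 1: Calculate the correct sum after transformation
Step 2: Apply multiplier 1.1 to records where category = 'food'
Step 3: Correct result = 457.0
Step 4: Claimed result = 407.0
Step 5: 457.0 ≠ 407.0
Conclusion: The claimed result is incorrect. The correct answer is 457.0.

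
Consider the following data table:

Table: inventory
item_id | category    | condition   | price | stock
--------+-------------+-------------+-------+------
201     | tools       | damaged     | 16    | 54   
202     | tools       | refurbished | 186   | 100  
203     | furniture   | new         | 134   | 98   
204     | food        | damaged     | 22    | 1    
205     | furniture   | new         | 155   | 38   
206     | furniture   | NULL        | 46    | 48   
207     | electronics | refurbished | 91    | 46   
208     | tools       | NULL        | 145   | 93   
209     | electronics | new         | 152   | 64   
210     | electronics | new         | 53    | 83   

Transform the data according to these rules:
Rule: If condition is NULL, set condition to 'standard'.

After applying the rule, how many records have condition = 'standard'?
2

Step 1: Count records where condition IS NULL
Step 2: Found 2 records with NULL condition
Step 3: These records will have condition set to 'standard'
Step 4: Records already having condition = 'standard': 0
Step 5: Answer: 2 + 0 = 2 records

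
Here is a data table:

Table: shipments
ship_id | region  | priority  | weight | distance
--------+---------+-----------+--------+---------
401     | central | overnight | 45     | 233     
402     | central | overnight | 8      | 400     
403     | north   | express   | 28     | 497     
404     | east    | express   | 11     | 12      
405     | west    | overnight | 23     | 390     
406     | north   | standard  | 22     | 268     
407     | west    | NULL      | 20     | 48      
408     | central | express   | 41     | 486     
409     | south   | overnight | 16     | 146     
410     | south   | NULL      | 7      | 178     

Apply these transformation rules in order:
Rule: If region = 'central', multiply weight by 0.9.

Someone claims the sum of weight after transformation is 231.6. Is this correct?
No, the correct result is 211.6.

Step 1: Calculate the correct sum after transformation
Step 2: Apply multiplier 0.9 to records where region = 'central'
Step 3: Correct result = 211.6
Step 4: Claimed result = 231.6
Step 5: 211.6 ≠ 231.6
Conclusion: The claimed result is incorrect. The correct answer is 211.6.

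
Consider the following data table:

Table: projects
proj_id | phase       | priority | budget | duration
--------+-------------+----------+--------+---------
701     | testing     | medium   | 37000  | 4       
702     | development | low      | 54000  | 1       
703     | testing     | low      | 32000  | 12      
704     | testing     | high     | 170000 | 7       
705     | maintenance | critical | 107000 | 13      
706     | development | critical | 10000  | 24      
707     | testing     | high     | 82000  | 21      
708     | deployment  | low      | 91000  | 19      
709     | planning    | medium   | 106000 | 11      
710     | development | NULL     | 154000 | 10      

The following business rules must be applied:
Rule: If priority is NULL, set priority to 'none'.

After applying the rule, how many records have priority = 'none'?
1

Step 1: Count records where priority IS NULL
Step 2: Found 1 records with NULL priority
Step 3: These records will have priority set to 'none'
Step 4: Records already having priority = 'none': 0
Step 5: Answer: 1 + 0 = 1 records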